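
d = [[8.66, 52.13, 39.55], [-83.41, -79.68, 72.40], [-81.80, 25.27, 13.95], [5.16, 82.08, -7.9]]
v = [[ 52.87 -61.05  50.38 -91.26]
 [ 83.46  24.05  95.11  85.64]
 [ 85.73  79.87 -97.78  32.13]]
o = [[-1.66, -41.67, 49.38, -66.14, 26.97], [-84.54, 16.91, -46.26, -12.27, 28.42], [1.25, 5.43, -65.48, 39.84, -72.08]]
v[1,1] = 24.05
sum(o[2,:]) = -91.03999999999999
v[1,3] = 85.64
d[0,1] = 52.13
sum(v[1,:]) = 288.26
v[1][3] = 85.64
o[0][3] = -66.14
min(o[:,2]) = -65.48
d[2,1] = 25.27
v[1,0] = 83.46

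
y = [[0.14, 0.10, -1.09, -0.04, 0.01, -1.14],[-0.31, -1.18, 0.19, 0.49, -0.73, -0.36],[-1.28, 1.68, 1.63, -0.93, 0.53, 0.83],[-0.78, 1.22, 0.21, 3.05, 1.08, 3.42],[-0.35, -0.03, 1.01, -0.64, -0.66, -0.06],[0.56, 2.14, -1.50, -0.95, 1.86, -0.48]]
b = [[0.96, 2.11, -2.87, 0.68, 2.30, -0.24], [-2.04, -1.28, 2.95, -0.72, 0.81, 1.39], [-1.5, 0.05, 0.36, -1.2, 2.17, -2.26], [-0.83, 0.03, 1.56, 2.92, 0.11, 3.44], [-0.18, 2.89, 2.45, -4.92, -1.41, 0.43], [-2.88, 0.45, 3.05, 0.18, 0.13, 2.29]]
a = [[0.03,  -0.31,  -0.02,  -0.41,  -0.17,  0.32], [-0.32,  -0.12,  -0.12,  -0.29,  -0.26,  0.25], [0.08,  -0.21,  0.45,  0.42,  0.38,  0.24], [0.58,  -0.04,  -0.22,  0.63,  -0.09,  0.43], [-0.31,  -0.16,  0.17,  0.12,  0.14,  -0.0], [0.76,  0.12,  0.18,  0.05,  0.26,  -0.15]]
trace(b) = 3.84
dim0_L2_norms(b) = [4.04, 3.83, 5.9, 5.93, 3.56, 4.94]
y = a @ b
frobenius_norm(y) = 7.21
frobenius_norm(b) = 11.75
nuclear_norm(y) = 13.25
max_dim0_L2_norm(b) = 5.93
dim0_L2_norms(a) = [1.06, 0.44, 0.57, 0.92, 0.58, 0.66]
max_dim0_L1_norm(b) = 13.24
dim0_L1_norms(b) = [8.39, 6.81, 13.24, 10.62, 6.93, 10.05]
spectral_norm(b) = 7.78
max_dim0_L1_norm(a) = 2.08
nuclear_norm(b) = 23.92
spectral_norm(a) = 1.27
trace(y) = 2.50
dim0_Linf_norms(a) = [0.76, 0.31, 0.45, 0.63, 0.38, 0.43]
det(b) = 423.99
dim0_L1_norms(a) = [2.08, 0.96, 1.16, 1.92, 1.3, 1.39]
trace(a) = 0.98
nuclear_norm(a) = 3.56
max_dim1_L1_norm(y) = 9.76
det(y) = 0.04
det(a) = 0.00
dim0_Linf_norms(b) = [2.88, 2.89, 3.05, 4.92, 2.3, 3.44]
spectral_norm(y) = 5.15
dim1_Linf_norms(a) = [0.41, 0.32, 0.45, 0.63, 0.31, 0.76]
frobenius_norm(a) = 1.80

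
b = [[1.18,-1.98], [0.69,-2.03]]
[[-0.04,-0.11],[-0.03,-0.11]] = b@ [[-0.02, 0.01], [0.01, 0.06]]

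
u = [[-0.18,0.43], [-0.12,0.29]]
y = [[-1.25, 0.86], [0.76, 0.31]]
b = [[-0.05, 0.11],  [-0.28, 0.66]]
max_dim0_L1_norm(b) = 0.77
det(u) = -0.00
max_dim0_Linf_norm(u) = 0.43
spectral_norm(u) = 0.56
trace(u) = 0.11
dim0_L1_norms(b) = [0.33, 0.77]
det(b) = -0.00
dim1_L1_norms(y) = [2.11, 1.07]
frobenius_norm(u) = 0.56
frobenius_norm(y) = 1.73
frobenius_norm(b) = 0.73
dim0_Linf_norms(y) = [1.25, 0.86]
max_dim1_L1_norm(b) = 0.94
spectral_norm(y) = 1.60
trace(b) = 0.61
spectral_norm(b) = 0.73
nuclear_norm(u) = 0.56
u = y @ b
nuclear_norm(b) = 0.73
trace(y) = -0.94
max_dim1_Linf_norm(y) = 1.25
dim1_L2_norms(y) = [1.52, 0.82]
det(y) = -1.04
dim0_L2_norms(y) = [1.46, 0.91]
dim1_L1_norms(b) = [0.16, 0.94]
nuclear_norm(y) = 2.25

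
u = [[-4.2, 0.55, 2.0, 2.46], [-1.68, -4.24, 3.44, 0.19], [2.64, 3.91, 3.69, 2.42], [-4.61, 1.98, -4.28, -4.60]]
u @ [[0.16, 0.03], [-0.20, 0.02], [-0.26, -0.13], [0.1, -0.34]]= [[-1.06, -1.21], [-0.3, -0.65], [-1.08, -1.15], [-0.48, 2.02]]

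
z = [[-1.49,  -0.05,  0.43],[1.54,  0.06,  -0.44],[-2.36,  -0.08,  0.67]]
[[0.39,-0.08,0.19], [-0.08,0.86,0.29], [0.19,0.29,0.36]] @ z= [[-1.15, -0.04, 0.33], [0.76, 0.03, -0.22], [-0.69, -0.02, 0.20]]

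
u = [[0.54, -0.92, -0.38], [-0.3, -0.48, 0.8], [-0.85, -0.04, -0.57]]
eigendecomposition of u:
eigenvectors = [[(0.84+0j),(-0.3-0.28j),(-0.3+0.28j)], [-0.36+0.00j,(-0.68+0j),(-0.68-0j)], [(-0.41+0j),(0.18-0.58j),0.18+0.58j]]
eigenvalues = [(1.12+0j), (-0.82+0.56j), (-0.82-0.56j)]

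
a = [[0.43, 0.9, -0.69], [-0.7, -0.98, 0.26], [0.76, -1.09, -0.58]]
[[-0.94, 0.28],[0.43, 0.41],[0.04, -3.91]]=a @ [[0.32, -2.89], [-0.38, 1.62], [1.07, -0.09]]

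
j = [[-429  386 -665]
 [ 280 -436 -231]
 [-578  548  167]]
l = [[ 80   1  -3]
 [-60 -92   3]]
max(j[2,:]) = 548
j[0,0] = -429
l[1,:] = [-60, -92, 3]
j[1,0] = 280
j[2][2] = 167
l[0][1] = 1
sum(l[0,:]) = 78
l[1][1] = -92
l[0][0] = 80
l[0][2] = -3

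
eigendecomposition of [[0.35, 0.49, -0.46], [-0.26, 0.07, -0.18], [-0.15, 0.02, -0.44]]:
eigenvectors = [[(-0.79+0j), (-0.79-0j), 0.25+0.00j], [0.35-0.48j, 0.35+0.48j, (0.41+0j)], [0.16-0.07j, (0.16+0.07j), (0.88+0j)]]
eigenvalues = [(0.23+0.25j), (0.23-0.25j), (-0.47+0j)]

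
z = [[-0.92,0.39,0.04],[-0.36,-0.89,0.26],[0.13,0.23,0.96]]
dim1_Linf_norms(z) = [0.92, 0.89, 0.96]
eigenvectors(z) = [[0.71+0.00j, 0.71-0.00j, (0.05+0j)], [(-0+0.7j), -0.00-0.70j, (0.13+0j)], [(-0.03-0.09j), -0.03+0.09j, 0.99+0.00j]]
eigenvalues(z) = [(-0.92+0.38j), (-0.92-0.38j), (1+0j)]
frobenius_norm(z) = 1.73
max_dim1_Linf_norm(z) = 0.96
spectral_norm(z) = 1.00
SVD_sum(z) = [[-0.48, 0.58, 0.34],[0.18, -0.21, -0.13],[-0.28, 0.34, 0.20]] + [[0.01, 0.02, -0.03], [-0.15, -0.50, 0.62], [-0.11, -0.35, 0.44]] + [[-0.45, -0.21, -0.27],[-0.39, -0.18, -0.24],[0.52, 0.24, 0.32]]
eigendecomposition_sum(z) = [[-0.46+0.19j,0.19+0.46j,(-0-0.07j)], [-0.18-0.45j,-0.45+0.19j,(0.07-0j)], [0.04+0.05j,0.05-0.04j,(-0.01+0j)]] + [[(-0.46-0.19j), (0.19-0.46j), (-0+0.07j)], [(-0.18+0.45j), (-0.45-0.19j), (0.07+0j)], [(0.04-0.05j), (0.05+0.04j), -0.01-0.00j]] + [[0.00-0.00j,0.01-0.00j,0.05-0.00j], [(0.01-0j),0.02-0.00j,0.13-0.00j], [0.04-0.00j,0.13-0.00j,0.98-0.00j]]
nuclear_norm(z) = 2.99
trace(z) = -0.85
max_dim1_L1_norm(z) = 1.51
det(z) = 0.99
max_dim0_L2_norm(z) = 1.0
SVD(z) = [[-0.82, 0.04, -0.57], [0.3, -0.82, -0.49], [-0.48, -0.58, 0.66]] @ diag([1.003553079384746, 0.994079512336048, 0.9927170493202577]) @ [[0.58, -0.7, -0.41], [0.19, 0.61, -0.77], [0.79, 0.37, 0.49]]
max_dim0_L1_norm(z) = 1.51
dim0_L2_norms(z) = [1.0, 1.0, 1.0]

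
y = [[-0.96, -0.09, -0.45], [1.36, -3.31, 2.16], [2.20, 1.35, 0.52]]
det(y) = -0.015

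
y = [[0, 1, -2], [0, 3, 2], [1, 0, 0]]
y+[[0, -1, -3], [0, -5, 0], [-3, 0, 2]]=[[0, 0, -5], [0, -2, 2], [-2, 0, 2]]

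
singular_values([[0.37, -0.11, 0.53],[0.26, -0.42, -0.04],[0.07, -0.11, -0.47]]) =[0.76, 0.56, 0.14]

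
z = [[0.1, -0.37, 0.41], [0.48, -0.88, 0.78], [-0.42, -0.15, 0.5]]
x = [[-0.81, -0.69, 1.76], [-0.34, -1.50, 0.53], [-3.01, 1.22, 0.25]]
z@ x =[[-1.19, 0.99, 0.08], [-2.44, 1.94, 0.57], [-1.11, 1.12, -0.69]]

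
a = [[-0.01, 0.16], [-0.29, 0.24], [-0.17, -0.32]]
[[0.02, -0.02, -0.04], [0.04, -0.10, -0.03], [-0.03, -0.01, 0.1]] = a @ [[-0.03, 0.26, -0.11], [0.12, -0.12, -0.25]]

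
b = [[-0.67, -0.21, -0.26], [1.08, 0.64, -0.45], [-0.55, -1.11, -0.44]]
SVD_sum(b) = [[-0.47, -0.44, -0.03], [0.88, 0.82, 0.05], [-0.86, -0.8, -0.05]] + [[-0.0, 0.0, 0.01],[0.25, -0.24, -0.44],[0.26, -0.25, -0.45]] + [[-0.19, 0.22, -0.24], [-0.05, 0.06, -0.07], [0.05, -0.06, 0.06]]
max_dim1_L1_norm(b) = 2.17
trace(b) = -0.47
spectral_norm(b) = 1.80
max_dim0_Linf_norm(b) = 1.11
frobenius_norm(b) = 2.02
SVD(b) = [[-0.36, -0.01, 0.93],[0.67, 0.70, 0.26],[-0.65, 0.72, -0.24]] @ diag([1.8039388836620813, 0.8041934866467917, 0.4078937852516035]) @ [[0.73, 0.68, 0.04], [0.45, -0.44, -0.78], [-0.51, 0.59, -0.63]]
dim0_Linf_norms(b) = [1.08, 1.11, 0.45]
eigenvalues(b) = [(0.98+0j), (-0.73+0.27j), (-0.73-0.27j)]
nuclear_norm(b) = 3.02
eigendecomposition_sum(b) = [[-0.00+0.00j,-0.00-0.00j,-0j],[0.59-0.00j,(0.73+0j),-0.34+0.00j],[-0.46+0.00j,-0.56-0.00j,0.26-0.00j]] + [[(-0.33+0.22j), -0.10-0.28j, -0.13-0.36j], [0.25+0.00j, (-0.04+0.18j), (-0.06+0.23j)], [-0.05+0.39j, (-0.27-0.1j), -0.35-0.13j]] + [[-0.33-0.22j, (-0.1+0.28j), -0.13+0.36j], [0.25-0.00j, (-0.04-0.18j), (-0.06-0.23j)], [-0.05-0.39j, -0.27+0.10j, -0.35+0.13j]]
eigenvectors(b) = [[0j, (-0.65+0j), -0.65-0.00j], [(-0.79+0j), (0.33+0.23j), 0.33-0.23j], [(0.61+0j), -0.41+0.49j, (-0.41-0.49j)]]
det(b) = 0.59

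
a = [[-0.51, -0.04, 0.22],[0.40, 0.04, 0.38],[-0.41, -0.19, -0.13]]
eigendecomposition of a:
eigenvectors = [[(-0.51+0j), 0.03-0.27j, (0.03+0.27j)], [0.82+0.00j, (-0.8+0j), (-0.8-0j)], [-0.26+0.00j, (0.33-0.42j), (0.33+0.42j)]]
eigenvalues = [(-0.33+0j), (-0.13+0.33j), (-0.13-0.33j)]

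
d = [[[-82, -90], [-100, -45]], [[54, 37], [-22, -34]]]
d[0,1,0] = -100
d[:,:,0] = [[-82, -100], [54, -22]]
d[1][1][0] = -22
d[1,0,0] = 54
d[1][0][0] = 54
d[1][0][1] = 37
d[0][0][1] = -90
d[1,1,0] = -22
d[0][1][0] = -100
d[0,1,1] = -45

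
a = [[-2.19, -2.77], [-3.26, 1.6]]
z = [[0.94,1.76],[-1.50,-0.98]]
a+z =[[-1.25, -1.01], [-4.76, 0.62]]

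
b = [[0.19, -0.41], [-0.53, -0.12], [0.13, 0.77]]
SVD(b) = [[-0.41, 0.47], [-0.24, -0.88], [0.88, -0.03]] @ diag([0.8896560709280439, 0.5637482376565585]) @ [[0.18, 0.98], [0.98, -0.18]]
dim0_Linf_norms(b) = [0.53, 0.77]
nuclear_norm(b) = 1.45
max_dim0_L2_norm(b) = 0.88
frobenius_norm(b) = 1.05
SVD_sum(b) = [[-0.07,-0.36], [-0.04,-0.21], [0.14,0.77]] + [[0.26, -0.05], [-0.49, 0.09], [-0.01, 0.0]]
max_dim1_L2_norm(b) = 0.78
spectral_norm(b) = 0.89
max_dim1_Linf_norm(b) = 0.77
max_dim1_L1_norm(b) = 0.9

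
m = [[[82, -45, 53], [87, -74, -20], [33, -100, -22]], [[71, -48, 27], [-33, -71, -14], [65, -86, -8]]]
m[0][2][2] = -22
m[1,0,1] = -48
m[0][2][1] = -100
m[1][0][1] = -48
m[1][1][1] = -71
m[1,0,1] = -48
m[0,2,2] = -22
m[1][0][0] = 71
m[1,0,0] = 71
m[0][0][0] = 82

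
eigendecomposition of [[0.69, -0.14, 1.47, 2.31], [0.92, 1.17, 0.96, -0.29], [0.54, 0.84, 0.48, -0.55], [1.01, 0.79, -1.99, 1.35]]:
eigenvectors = [[0.8,-0.75,-0.69,-0.34], [-0.25,0.62,-0.50,-0.79], [-0.29,0.03,-0.25,-0.51], [-0.47,0.24,-0.46,0.05]]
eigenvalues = [-1.16, -0.0, 2.65, 2.2]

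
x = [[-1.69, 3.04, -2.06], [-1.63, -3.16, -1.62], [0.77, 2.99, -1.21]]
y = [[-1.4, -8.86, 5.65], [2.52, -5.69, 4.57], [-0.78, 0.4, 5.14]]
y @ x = [[21.16, 40.64, 10.4], [8.53, 39.31, -1.5], [4.62, 11.73, -5.26]]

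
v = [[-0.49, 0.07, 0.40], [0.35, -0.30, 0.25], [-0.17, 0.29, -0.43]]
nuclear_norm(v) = 1.40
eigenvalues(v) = [(-0.61+0.29j), (-0.61-0.29j), 0j]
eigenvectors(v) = [[(0.63+0j),(0.63-0j),0.43+0.00j],[-0.08-0.52j,-0.08+0.52j,(0.82+0j)],[(-0.17+0.55j),(-0.17-0.55j),0.38+0.00j]]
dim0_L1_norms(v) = [1.01, 0.66, 1.08]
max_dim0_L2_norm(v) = 0.64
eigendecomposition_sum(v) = [[-0.25+0.17j, (0.03-0.18j), (0.2+0.18j)], [0.17+0.18j, -0.15-0.01j, (0.12-0.19j)], [(-0.09-0.26j), (0.14+0.08j), (-0.22+0.12j)]] + [[-0.25-0.17j, (0.03+0.18j), (0.2-0.18j)], [0.17-0.18j, (-0.15+0.01j), (0.12+0.19j)], [(-0.09+0.26j), 0.14-0.08j, -0.22-0.12j]] + [[0j,0.00+0.00j,0.00+0.00j], [0j,0j,0j], [0j,0.00+0.00j,0j]]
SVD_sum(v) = [[-0.05, 0.05, -0.05], [0.3, -0.30, 0.3], [-0.30, 0.29, -0.3]] + [[-0.44, 0.02, 0.45], [0.05, -0.0, -0.05], [0.13, -0.00, -0.13]] + [[0.00, 0.00, 0.00], [0.0, 0.0, 0.0], [0.0, 0.0, 0.0]]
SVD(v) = [[-0.13, -0.95, 0.27], [0.71, 0.10, 0.7], [-0.70, 0.28, 0.66]] @ diag([0.7365986909872623, 0.6597896214861985, 0.00015432093319308157]) @ [[0.58, -0.57, 0.58], [0.69, -0.03, -0.72], [0.43, 0.82, 0.38]]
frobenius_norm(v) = 0.99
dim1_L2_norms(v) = [0.64, 0.52, 0.55]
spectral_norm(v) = 0.74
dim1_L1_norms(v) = [0.96, 0.9, 0.89]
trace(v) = -1.22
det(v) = 0.00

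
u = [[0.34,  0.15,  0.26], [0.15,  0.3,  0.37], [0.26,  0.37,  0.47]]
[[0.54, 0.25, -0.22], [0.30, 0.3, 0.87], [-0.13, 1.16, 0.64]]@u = [[0.16, 0.07, 0.13], [0.37, 0.46, 0.6], [0.30, 0.57, 0.70]]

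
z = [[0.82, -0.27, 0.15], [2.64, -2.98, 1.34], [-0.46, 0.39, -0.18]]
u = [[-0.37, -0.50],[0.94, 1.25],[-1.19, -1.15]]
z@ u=[[-0.74, -0.92],[-5.37, -6.59],[0.75, 0.92]]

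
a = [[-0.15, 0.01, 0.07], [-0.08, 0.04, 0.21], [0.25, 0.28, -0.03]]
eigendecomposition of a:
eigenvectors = [[0.30, 0.55, 0.14], [0.53, -0.61, 0.65], [-0.79, 0.58, 0.75]]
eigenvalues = [-0.32, -0.09, 0.26]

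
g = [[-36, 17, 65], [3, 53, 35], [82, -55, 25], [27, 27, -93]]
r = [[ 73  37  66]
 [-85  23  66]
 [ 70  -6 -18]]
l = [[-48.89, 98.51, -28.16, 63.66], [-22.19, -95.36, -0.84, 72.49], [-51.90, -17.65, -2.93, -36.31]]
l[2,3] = -36.31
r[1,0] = -85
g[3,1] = 27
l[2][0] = -51.9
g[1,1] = 53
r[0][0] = 73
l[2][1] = -17.65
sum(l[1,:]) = -45.900000000000006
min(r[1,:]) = -85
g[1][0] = 3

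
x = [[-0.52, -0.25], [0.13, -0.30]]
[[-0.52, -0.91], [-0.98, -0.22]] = x@ [[-0.47, 1.15], [3.05, 1.24]]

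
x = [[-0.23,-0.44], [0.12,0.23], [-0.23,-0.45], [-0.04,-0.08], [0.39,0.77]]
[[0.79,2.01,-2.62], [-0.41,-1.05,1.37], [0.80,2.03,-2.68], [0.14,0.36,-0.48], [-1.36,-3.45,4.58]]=x @ [[-1.85, -5.26, 1.14], [-0.83, -1.82, 5.37]]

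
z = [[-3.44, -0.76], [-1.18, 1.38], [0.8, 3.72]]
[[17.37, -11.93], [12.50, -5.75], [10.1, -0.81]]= z@[[-5.93,3.69], [3.99,-1.01]]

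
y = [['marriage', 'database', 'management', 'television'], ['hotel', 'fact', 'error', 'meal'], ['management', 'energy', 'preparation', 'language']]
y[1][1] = 'fact'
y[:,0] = ['marriage', 'hotel', 'management']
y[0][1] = 'database'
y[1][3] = 'meal'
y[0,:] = ['marriage', 'database', 'management', 'television']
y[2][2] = 'preparation'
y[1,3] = 'meal'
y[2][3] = 'language'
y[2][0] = 'management'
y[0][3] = 'television'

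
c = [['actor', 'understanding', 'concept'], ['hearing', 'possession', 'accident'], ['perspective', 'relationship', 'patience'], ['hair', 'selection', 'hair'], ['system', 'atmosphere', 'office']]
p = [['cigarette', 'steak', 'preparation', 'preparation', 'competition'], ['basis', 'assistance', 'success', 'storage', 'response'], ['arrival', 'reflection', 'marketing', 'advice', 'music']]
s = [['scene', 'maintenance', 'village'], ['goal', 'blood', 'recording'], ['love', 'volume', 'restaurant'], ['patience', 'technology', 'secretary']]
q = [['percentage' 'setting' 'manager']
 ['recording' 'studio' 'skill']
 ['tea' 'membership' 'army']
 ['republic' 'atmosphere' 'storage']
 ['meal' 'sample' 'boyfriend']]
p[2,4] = 'music'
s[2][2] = 'restaurant'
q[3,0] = 'republic'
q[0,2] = 'manager'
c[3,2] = 'hair'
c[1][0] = 'hearing'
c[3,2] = 'hair'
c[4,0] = 'system'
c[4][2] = 'office'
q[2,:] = ['tea', 'membership', 'army']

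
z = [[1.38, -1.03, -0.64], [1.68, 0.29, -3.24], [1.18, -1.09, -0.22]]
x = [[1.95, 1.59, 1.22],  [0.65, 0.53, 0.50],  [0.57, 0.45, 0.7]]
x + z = [[3.33, 0.56, 0.58], [2.33, 0.82, -2.74], [1.75, -0.64, 0.48]]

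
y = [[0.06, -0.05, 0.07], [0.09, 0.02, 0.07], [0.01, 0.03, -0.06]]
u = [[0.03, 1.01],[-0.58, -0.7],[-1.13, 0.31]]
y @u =[[-0.05, 0.12], [-0.09, 0.10], [0.05, -0.03]]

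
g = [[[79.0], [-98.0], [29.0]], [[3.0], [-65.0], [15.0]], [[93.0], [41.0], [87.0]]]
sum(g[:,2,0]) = 131.0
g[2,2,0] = 87.0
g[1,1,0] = -65.0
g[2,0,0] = 93.0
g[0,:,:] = [[79.0], [-98.0], [29.0]]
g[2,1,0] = 41.0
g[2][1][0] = 41.0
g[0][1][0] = -98.0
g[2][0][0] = 93.0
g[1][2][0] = 15.0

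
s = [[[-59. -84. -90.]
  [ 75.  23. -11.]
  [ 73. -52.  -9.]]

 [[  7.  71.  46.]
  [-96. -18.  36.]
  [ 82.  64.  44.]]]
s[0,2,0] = 73.0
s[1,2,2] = 44.0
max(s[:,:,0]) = 82.0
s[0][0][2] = -90.0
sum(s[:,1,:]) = 9.0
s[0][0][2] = -90.0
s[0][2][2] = -9.0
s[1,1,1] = -18.0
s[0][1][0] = 75.0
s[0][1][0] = 75.0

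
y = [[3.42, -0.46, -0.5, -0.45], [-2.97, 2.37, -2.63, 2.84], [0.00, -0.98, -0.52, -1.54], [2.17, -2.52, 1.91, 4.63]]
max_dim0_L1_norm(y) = 9.46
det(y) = -108.54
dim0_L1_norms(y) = [8.56, 6.33, 5.56, 9.46]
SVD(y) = [[-0.35, -0.25, 0.9, -0.00],  [0.56, 0.69, 0.40, 0.21],  [0.02, -0.27, -0.07, 0.96],  [-0.75, 0.62, -0.12, 0.18]] @ diag([6.4849614043638475, 5.622480919800791, 2.54880750292733, 1.1679315919216477]) @ [[-0.69, 0.52, -0.42, -0.27], [-0.28, 0.08, -0.07, 0.96], [0.64, 0.36, -0.67, 0.11], [-0.20, -0.77, -0.60, -0.03]]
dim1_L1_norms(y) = [4.83, 10.81, 3.04, 11.23]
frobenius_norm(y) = 9.03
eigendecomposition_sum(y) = [[(0.43-0.12j), (-0.3-0.12j), (0.18+0.13j), -0.08+0.43j], [(-2.58-0.5j), (1.25+1.4j), (-0.58-1.17j), 1.58-2.01j], [0.82+0.49j, (-0.25-0.64j), (0.05+0.47j), (-0.79+0.49j)], [0.16-2.86j, -1.34+1.56j, (1.18-0.8j), (2.41+1.42j)]] + [[(0.43+0.12j), (-0.3+0.12j), (0.18-0.13j), -0.08-0.43j], [-2.58+0.50j, 1.25-1.40j, -0.58+1.17j, 1.58+2.01j], [0.82-0.49j, (-0.25+0.64j), (0.05-0.47j), -0.79-0.49j], [(0.16+2.86j), (-1.34-1.56j), 1.18+0.80j, (2.41-1.42j)]] + [[2.60-0.00j, 0.20+0.00j, (-0.67+0j), (-0.26+0j)], [2.34-0.00j, 0.18+0.00j, -0.60+0.00j, -0.24+0.00j], [-1.47+0.00j, (-0.11-0j), (0.38-0j), (0.15-0j)], [1.85-0.00j, 0.14+0.00j, -0.47+0.00j, (-0.19+0j)]] + [[(-0.03+0j), (-0.07+0j), (-0.19-0j), (-0.02-0j)], [-0.15+0.00j, -0.31+0.00j, (-0.88-0j), (-0.09-0j)], [(-0.18+0j), (-0.36+0j), -1.00-0.00j, (-0.1-0j)], [0.00-0.00j, 0.01-0.00j, (0.02+0j), 0.00+0.00j]]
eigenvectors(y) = [[(0.04+0.1j),(0.04-0.1j),0.62+0.00j,0.14+0.00j],[0.09-0.65j,0.09+0.65j,(0.55+0j),0.65+0.00j],[(-0.11+0.21j),(-0.11-0.21j),-0.35+0.00j,(0.75+0j)],[(0.71+0j),0.71-0.00j,0.44+0.00j,-0.01+0.00j]]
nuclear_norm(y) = 15.82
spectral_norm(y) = 6.48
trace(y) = 9.90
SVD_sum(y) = [[1.57, -1.18, 0.96, 0.62], [-2.50, 1.87, -1.53, -0.99], [-0.09, 0.07, -0.06, -0.04], [3.38, -2.53, 2.06, 1.34]] + [[0.38, -0.11, 0.09, -1.32],[-1.08, 0.32, -0.26, 3.73],[0.42, -0.12, 0.1, -1.45],[-0.96, 0.28, -0.23, 3.33]] + [[1.47, 0.83, -1.55, 0.25], [0.66, 0.37, -0.69, 0.11], [-0.11, -0.06, 0.11, -0.02], [-0.2, -0.11, 0.21, -0.03]] + [[0.00, 0.0, 0.0, 0.00], [-0.05, -0.19, -0.15, -0.01], [-0.22, -0.87, -0.68, -0.04], [-0.04, -0.16, -0.13, -0.01]]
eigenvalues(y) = [(4.14+3.17j), (4.14-3.17j), (2.97+0j), (-1.35+0j)]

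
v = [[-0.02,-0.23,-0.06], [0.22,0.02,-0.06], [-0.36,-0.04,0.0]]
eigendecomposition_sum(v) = [[0.00+0.08j, (-0.09-0.02j), -0.01-0.03j], [(0.11-0.03j), 0.00+0.12j, -0.04+0.02j], [-0.14-0.02j, 0.06-0.15j, 0.06-0.01j]] + [[-0.08j,(-0.09+0.02j),(-0.01+0.03j)], [0.11+0.03j,-0.12j,(-0.04-0.02j)], [(-0.14+0.02j),0.06+0.15j,0.06+0.01j]] + [[(-0.02+0j), (-0.05+0j), -0.04+0.00j], [(0.01-0j), 0.02-0.00j, (0.01-0j)], [(-0.07+0j), (-0.15+0j), -0.11+0.00j]]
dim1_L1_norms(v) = [0.31, 0.3, 0.4]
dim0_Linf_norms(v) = [0.36, 0.23, 0.06]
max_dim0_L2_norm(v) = 0.42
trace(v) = 0.00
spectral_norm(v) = 0.43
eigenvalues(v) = [(0.06+0.19j), (0.06-0.19j), (-0.12+0j)]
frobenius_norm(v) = 0.49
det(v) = -0.00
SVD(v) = [[-0.13, -0.99, -0.08], [0.52, -0.13, 0.84], [-0.84, 0.07, 0.53]] @ diag([0.4280259343564838, 0.23448591791238185, 0.04806405953565348]) @ [[0.98, 0.17, -0.05], [-0.15, 0.95, 0.29], [-0.10, 0.27, -0.96]]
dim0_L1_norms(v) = [0.6, 0.29, 0.12]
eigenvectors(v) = [[-0.06-0.41j, (-0.06+0.41j), (0.32+0j)], [(-0.51+0.2j), -0.51-0.20j, (-0.11+0j)], [0.73+0.00j, (0.73-0j), 0.94+0.00j]]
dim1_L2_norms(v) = [0.24, 0.23, 0.36]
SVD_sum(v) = [[-0.06,-0.01,0.00],[0.22,0.04,-0.01],[-0.35,-0.06,0.02]] + [[0.04, -0.22, -0.07], [0.0, -0.03, -0.01], [-0.00, 0.02, 0.0]] + [[0.00, -0.0, 0.00], [-0.00, 0.01, -0.04], [-0.0, 0.01, -0.02]]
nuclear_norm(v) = 0.71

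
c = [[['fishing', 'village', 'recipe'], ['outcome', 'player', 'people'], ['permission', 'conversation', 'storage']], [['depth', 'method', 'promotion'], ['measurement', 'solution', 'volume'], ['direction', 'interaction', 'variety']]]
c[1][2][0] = 'direction'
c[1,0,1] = 'method'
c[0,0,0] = 'fishing'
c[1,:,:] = [['depth', 'method', 'promotion'], ['measurement', 'solution', 'volume'], ['direction', 'interaction', 'variety']]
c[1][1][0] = 'measurement'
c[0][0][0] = 'fishing'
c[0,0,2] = 'recipe'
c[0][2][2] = 'storage'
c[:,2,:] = [['permission', 'conversation', 'storage'], ['direction', 'interaction', 'variety']]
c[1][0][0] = 'depth'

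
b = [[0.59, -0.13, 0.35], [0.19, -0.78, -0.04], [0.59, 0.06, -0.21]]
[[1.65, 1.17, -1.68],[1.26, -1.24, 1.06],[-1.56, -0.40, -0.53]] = b @ [[-0.64, 0.35, -1.66], [-2.03, 1.50, -1.63], [5.04, 3.30, -2.62]]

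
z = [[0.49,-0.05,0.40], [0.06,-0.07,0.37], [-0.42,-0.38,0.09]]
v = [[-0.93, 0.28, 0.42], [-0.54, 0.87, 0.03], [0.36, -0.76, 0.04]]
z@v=[[-0.28,-0.21,0.22], [0.12,-0.33,0.04], [0.63,-0.52,-0.18]]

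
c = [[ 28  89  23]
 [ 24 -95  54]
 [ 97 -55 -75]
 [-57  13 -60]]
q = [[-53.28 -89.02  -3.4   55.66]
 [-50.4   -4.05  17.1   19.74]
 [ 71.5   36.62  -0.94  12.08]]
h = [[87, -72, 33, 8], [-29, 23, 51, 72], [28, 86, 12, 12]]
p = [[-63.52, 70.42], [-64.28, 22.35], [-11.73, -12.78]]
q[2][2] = -0.94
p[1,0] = -64.28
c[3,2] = -60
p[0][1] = 70.42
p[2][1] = -12.78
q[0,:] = [-53.28, -89.02, -3.4, 55.66]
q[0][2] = -3.4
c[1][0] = 24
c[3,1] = 13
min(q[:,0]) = -53.28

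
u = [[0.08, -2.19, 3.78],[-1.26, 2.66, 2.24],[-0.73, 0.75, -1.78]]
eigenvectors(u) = [[-0.37+0.00j, 0.89+0.00j, 0.89-0.00j], [(0.91+0j), (0.36-0.04j), 0.36+0.04j], [0.18+0.00j, -0.12+0.26j, -0.12-0.26j]]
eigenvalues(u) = [(3.61+0j), (-1.33+1.22j), (-1.33-1.22j)]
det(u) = 11.75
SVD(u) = [[-0.88, 0.24, 0.41], [-0.27, -0.96, -0.01], [0.40, -0.11, 0.91]] @ diag([4.8646055416525655, 3.594402586762811, 0.6718504062631458]) @ [[-0.00, 0.31, -0.95],[0.37, -0.88, -0.29],[-0.93, -0.35, -0.11]]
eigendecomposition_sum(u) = [[(0.48+0j), (-1.25-0j), (-0.18+0j)],[-1.18+0.00j, 3.04+0.00j, 0.44+0.00j],[(-0.23+0j), 0.59+0.00j, (0.09+0j)]] + [[-0.20+0.93j, -0.47-0.05j, (1.98+2.22j)], [-0.04+0.39j, (-0.19+0j), 0.90+0.82j], [-0.25-0.19j, (0.08-0.13j), -0.93+0.29j]] + [[(-0.2-0.93j), (-0.47+0.05j), (1.98-2.22j)], [-0.04-0.39j, (-0.19-0j), 0.90-0.82j], [-0.25+0.19j, (0.08+0.13j), (-0.93-0.29j)]]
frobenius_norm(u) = 6.09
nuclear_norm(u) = 9.13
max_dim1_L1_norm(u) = 6.16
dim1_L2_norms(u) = [4.37, 3.7, 2.06]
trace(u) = 0.96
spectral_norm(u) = 4.86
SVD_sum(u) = [[0.02, -1.33, 4.06], [0.01, -0.4, 1.23], [-0.01, 0.6, -1.83]] + [[0.32, -0.76, -0.25], [-1.27, 3.06, 1.01], [-0.15, 0.36, 0.12]] + [[-0.26, -0.10, -0.03],[0.0, 0.0, 0.00],[-0.57, -0.21, -0.07]]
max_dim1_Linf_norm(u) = 3.78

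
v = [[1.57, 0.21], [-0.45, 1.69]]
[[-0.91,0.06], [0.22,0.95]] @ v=[[-1.46, -0.09], [-0.08, 1.65]]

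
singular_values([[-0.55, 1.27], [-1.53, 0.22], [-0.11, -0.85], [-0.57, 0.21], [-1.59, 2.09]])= [3.25, 1.31]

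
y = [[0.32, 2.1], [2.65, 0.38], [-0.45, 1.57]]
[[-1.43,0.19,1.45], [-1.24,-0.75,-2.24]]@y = [[-0.61, -0.65], [-1.38, -6.41]]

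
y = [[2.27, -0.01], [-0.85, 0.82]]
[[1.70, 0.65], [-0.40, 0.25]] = y @ [[0.75, 0.29], [0.29, 0.61]]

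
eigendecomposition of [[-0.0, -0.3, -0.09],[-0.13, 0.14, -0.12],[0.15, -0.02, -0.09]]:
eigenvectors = [[(-0.63+0j), 0.67+0.00j, (0.67-0j)], [(0.72+0j), 0.32-0.12j, 0.32+0.12j], [-0.28+0.00j, (-0.15-0.64j), (-0.15+0.64j)]]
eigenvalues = [(0.3+0j), (-0.13+0.14j), (-0.13-0.14j)]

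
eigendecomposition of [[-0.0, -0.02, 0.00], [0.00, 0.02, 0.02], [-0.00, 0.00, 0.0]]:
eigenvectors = [[1.0, -0.71, -1.00], [0.0, 0.71, -0.0], [0.00, 0.0, 0.00]]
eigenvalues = [-0.0, 0.02, 0.0]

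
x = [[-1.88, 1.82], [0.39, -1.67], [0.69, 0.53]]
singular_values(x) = [3.02, 1.18]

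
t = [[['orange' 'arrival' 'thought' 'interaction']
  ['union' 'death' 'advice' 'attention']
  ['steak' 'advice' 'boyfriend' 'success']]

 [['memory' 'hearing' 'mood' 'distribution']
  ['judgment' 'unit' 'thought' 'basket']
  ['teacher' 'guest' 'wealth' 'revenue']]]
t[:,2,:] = [['steak', 'advice', 'boyfriend', 'success'], ['teacher', 'guest', 'wealth', 'revenue']]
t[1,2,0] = 'teacher'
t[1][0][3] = 'distribution'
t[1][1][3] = 'basket'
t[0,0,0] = 'orange'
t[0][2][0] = 'steak'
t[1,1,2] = 'thought'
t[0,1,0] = 'union'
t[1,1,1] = 'unit'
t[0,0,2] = 'thought'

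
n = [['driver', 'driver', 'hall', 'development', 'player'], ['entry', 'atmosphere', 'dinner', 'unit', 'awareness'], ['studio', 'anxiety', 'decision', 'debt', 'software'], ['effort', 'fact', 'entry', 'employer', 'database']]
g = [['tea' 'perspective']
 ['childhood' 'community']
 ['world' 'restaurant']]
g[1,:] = ['childhood', 'community']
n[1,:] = ['entry', 'atmosphere', 'dinner', 'unit', 'awareness']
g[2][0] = 'world'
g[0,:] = ['tea', 'perspective']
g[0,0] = 'tea'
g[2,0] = 'world'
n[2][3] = 'debt'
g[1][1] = 'community'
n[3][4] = 'database'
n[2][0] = 'studio'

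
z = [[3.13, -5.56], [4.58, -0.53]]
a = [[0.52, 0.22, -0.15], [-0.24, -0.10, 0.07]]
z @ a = [[2.96, 1.24, -0.86],[2.51, 1.06, -0.72]]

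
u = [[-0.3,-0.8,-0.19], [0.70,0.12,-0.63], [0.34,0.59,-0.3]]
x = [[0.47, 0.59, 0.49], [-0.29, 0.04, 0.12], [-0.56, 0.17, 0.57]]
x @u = [[0.44, -0.02, -0.61], [0.16, 0.31, -0.01], [0.48, 0.8, -0.17]]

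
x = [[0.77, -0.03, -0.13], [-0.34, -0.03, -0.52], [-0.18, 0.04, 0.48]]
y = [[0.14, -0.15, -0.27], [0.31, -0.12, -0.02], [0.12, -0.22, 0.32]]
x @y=[[0.08, -0.08, -0.25],[-0.12, 0.17, -0.07],[0.04, -0.08, 0.20]]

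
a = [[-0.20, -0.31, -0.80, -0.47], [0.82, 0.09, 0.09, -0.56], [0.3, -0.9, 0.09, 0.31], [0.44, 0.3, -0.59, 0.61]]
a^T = [[-0.2,0.82,0.30,0.44], [-0.31,0.09,-0.9,0.3], [-0.80,0.09,0.09,-0.59], [-0.47,-0.56,0.31,0.61]]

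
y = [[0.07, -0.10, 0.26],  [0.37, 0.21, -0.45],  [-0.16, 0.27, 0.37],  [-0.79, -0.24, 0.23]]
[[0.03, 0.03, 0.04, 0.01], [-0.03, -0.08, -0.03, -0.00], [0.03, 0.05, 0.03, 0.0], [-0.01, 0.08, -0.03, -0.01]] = y @ [[0.04, -0.06, 0.07, 0.02], [-0.00, -0.02, -0.00, 0.0], [0.09, 0.12, 0.12, 0.02]]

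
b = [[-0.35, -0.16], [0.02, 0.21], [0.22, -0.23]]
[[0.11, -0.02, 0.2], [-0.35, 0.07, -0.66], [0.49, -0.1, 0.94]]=b @ [[0.47, -0.1, 0.9], [-1.69, 0.36, -3.21]]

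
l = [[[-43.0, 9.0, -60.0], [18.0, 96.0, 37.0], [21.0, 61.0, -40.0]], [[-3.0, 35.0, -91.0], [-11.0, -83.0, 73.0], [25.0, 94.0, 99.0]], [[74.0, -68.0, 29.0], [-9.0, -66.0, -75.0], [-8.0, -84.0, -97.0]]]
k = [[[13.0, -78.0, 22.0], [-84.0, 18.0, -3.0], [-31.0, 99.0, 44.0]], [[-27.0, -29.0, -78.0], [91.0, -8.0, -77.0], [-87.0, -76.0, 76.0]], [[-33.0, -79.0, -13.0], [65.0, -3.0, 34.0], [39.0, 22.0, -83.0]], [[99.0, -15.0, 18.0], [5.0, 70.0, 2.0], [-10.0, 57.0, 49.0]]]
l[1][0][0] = -3.0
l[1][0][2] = -91.0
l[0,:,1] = [9.0, 96.0, 61.0]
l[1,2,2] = 99.0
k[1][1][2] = -77.0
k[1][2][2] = 76.0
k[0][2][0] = -31.0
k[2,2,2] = -83.0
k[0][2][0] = -31.0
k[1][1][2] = -77.0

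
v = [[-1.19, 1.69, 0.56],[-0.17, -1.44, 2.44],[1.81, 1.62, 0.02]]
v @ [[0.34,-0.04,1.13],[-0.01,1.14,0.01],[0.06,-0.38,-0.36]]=[[-0.39, 1.76, -1.53], [0.1, -2.56, -1.08], [0.60, 1.77, 2.05]]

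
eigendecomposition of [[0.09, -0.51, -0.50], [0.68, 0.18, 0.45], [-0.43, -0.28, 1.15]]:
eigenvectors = [[-0.14+0.59j, -0.14-0.59j, -0.41+0.00j], [0.76+0.00j, 0.76-0.00j, (0.11+0j)], [(-0+0.23j), -0.00-0.23j, (0.9+0j)]]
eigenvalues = [(0.05+0.66j), (0.05-0.66j), (1.31+0j)]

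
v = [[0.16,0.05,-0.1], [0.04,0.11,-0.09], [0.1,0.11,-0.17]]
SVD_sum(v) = [[0.1, 0.09, -0.12],[0.08, 0.07, -0.09],[0.13, 0.11, -0.15]] + [[0.06, -0.04, 0.02], [-0.04, 0.03, -0.01], [-0.02, 0.02, -0.01]] + [[0.0, 0.01, 0.01], [0.01, 0.01, 0.01], [-0.01, -0.01, -0.01]]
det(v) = -0.00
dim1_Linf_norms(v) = [0.16, 0.11, 0.17]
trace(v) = 0.10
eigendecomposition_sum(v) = [[0.01, 0.02, -0.04], [0.02, 0.02, -0.05], [0.04, 0.06, -0.13]] + [[0.15, 0.04, -0.06], [0.03, 0.01, -0.01], [0.06, 0.01, -0.02]] + [[0.0, -0.01, 0.00], [-0.00, 0.08, -0.03], [-0.0, 0.03, -0.01]]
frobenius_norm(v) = 0.33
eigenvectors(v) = [[0.28, 0.91, 0.07],[0.34, 0.17, -0.92],[0.90, 0.37, -0.39]]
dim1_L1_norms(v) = [0.31, 0.24, 0.38]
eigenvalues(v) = [-0.1, 0.13, 0.07]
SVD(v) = [[-0.57, 0.77, -0.29],  [-0.43, -0.58, -0.70],  [-0.70, -0.27, 0.66]] @ diag([0.31826440561974395, 0.093701707817156, 0.02877078496773299]) @ [[-0.56,-0.48,0.67], [0.78,-0.59,0.23], [-0.29,-0.65,-0.70]]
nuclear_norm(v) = 0.44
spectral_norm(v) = 0.32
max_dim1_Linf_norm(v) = 0.17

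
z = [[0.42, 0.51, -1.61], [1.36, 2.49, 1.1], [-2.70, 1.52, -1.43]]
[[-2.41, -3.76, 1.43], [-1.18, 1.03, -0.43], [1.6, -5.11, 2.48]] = z@ [[-1.3, 0.32, -0.27], [-0.24, -0.73, 0.35], [1.08, 2.19, -0.85]]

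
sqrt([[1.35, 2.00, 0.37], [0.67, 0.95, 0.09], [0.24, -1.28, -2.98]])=[[0.93+0.02j, (1.21-0.05j), 0.09-0.14j], [(0.42+0j), 0.66-0.01j, 0.04-0.02j], [-0.06-0.20j, (-0.11+0.66j), (-0.01+1.72j)]]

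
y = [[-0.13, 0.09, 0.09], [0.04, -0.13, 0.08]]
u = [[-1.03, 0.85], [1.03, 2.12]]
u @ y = [[0.17, -0.2, -0.02], [-0.05, -0.18, 0.26]]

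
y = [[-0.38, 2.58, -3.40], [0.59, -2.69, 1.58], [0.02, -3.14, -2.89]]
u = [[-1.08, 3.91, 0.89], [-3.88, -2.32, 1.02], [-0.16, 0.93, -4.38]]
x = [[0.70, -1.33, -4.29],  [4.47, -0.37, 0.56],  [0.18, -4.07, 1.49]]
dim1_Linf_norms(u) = [3.91, 3.88, 4.38]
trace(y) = -5.96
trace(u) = -7.78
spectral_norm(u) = 5.26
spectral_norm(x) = 4.79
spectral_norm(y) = 5.25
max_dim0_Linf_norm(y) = 3.4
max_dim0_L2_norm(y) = 4.87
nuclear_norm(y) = 9.86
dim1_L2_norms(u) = [4.15, 4.63, 4.48]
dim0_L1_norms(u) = [5.12, 7.16, 6.29]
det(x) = 87.70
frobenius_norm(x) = 7.74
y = u + x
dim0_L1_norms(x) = [5.35, 5.77, 6.34]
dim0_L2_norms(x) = [4.53, 4.3, 4.58]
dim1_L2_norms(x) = [4.55, 4.52, 4.34]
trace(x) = 1.82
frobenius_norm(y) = 6.83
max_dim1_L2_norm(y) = 4.28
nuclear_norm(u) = 13.12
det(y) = 5.76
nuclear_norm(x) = 13.37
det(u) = -80.58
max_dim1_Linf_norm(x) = 4.47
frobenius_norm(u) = 7.67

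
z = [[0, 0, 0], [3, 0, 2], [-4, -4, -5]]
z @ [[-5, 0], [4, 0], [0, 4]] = [[0, 0], [-15, 8], [4, -20]]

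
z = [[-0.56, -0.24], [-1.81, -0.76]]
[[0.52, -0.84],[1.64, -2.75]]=z @ [[0.36, 2.76], [-3.02, -2.96]]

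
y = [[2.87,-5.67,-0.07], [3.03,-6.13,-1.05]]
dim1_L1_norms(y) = [8.61, 10.21]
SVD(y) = [[-0.68, -0.74], [-0.74, 0.68]] @ diag([9.37081309427951, 0.6624665667636915]) @ [[-0.45,0.89,0.09], [-0.1,0.05,-0.99]]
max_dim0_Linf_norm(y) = 6.13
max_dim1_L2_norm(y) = 6.92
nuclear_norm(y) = 10.03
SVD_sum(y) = [[2.82, -5.65, -0.56],  [3.07, -6.15, -0.60]] + [[0.05, -0.02, 0.49], [-0.04, 0.02, -0.45]]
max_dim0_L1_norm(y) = 11.8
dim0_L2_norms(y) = [4.17, 8.35, 1.05]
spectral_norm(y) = 9.37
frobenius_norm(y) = 9.39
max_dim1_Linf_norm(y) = 6.13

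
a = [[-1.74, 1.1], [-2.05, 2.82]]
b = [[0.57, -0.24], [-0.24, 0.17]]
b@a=[[-0.5, -0.05], [0.07, 0.22]]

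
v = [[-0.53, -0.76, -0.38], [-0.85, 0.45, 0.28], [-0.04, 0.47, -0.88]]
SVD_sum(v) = [[-0.64, -0.19, 0.08], [-0.68, -0.2, 0.09], [0.19, 0.06, -0.02]] + [[0.16,-0.64,-0.25], [-0.15,0.63,0.25], [-0.03,0.11,0.04]] + [[-0.05, 0.07, -0.21],[-0.01, 0.02, -0.05],[-0.20, 0.31, -0.9]]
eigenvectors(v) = [[-0.48+0.00j, 0.07+0.62j, 0.07-0.62j], [(0.85+0j), -0.14+0.35j, (-0.14-0.35j)], [0.22+0.00j, 0.69+0.00j, (0.69-0j)]]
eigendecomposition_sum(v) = [[0.23+0.00j, (-0.41-0j), -0.11+0.00j], [(-0.41+0j), 0.72+0.00j, 0.19-0.00j], [(-0.11+0j), (0.19+0j), 0.05-0.00j]] + [[(-0.38+0.07j), -0.18+0.15j, (-0.14-0.4j)],[(-0.22-0.07j), (-0.14+0.03j), 0.05-0.25j],[(0.03+0.43j), (0.14+0.21j), -0.46+0.10j]] + [[(-0.38-0.07j), -0.18-0.15j, -0.14+0.40j], [(-0.22+0.07j), -0.14-0.03j, 0.05+0.25j], [0.03-0.43j, (0.14-0.21j), (-0.46-0.1j)]]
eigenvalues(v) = [(1+0j), (-0.98+0.2j), (-0.98-0.2j)]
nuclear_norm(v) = 3.00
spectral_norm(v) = 1.00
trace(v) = -0.96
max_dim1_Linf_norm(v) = 0.88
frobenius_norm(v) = 1.73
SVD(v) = [[-0.67,0.71,0.22], [-0.72,-0.70,0.06], [0.2,-0.12,0.97]] @ diag([1.0028028566672014, 1.0005537777932538, 0.9982377314065765]) @ [[0.95, 0.28, -0.12], [0.22, -0.91, -0.36], [-0.21, 0.31, -0.93]]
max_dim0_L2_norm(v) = 1.0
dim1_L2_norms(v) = [1.0, 1.0, 1.0]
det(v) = 1.00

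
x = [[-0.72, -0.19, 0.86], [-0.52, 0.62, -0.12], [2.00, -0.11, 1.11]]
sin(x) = [[-0.57, -0.11, 0.51], [-0.31, 0.56, 0.01], [1.19, 0.01, 0.54]]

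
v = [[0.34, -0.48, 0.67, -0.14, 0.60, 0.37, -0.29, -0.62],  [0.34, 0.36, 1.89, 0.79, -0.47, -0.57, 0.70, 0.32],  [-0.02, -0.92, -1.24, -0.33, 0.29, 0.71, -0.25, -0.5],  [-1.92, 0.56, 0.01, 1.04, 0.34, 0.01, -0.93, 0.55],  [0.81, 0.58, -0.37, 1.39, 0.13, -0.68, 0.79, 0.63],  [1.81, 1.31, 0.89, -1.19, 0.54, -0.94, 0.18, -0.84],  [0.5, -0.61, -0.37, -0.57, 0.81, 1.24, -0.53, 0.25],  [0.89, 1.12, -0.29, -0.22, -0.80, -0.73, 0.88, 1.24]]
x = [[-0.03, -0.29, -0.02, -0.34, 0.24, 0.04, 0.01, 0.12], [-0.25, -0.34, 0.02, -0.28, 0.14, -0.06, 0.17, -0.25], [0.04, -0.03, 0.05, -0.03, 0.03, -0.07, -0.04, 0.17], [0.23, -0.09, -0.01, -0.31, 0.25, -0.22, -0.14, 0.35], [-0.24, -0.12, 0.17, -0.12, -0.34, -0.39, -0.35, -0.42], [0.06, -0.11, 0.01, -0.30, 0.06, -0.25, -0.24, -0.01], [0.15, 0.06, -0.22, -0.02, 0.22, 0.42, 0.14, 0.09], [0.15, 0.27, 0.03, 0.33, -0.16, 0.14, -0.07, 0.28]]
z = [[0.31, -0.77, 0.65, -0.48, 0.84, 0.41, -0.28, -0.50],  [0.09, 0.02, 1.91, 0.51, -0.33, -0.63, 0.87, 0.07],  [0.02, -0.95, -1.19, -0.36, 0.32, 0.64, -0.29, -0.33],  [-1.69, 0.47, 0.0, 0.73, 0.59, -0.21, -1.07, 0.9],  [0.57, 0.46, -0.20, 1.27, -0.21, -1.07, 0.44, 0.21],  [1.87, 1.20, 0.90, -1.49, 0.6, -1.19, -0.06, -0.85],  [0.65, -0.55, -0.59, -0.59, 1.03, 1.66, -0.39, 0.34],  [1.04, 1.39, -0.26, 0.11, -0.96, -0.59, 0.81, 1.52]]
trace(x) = -0.80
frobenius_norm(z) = 6.62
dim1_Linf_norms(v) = [0.67, 1.89, 1.24, 1.92, 1.39, 1.81, 1.24, 1.24]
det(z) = 4.57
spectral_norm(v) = 4.06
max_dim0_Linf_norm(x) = 0.42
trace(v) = 0.40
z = v + x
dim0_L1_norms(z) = [6.24, 5.81, 5.7, 5.54, 4.88, 6.4, 4.21, 4.72]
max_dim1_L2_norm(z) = 3.24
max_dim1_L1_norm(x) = 2.15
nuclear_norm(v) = 14.29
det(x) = 0.00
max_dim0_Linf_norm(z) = 1.91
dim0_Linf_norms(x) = [0.25, 0.34, 0.22, 0.34, 0.34, 0.42, 0.35, 0.42]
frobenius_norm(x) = 1.63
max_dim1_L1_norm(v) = 7.7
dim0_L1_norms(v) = [6.63, 5.94, 5.73, 5.67, 3.98, 5.25, 4.55, 4.95]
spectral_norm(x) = 1.10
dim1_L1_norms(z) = [4.24, 4.43, 4.1, 5.66, 4.43, 8.16, 5.8, 6.68]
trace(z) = -0.40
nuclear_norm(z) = 15.42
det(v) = -0.03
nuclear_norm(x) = 3.19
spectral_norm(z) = 4.09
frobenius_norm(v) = 6.33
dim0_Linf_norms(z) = [1.87, 1.39, 1.91, 1.49, 1.03, 1.66, 1.07, 1.52]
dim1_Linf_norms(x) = [0.34, 0.34, 0.17, 0.35, 0.42, 0.3, 0.42, 0.33]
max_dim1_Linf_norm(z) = 1.91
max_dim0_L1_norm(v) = 6.63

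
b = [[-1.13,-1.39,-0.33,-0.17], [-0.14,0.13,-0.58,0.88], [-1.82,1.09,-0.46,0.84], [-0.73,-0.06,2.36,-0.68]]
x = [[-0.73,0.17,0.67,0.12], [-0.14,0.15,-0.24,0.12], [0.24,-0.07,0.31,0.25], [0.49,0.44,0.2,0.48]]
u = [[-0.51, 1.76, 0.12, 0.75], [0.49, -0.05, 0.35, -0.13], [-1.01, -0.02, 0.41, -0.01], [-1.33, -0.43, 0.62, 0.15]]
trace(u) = -0.00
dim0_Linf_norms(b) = [1.82, 1.39, 2.36, 0.88]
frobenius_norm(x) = 1.44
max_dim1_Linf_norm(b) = 2.36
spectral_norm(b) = 2.74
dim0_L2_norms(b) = [2.27, 1.77, 2.5, 1.4]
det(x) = 0.06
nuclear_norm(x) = 2.50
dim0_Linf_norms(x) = [0.73, 0.44, 0.67, 0.48]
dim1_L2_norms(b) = [1.83, 1.07, 2.33, 2.56]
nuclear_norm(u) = 4.57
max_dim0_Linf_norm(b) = 2.36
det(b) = -5.94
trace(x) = 0.21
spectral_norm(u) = 2.07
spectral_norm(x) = 1.02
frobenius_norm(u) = 2.80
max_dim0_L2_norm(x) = 0.92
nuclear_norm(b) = 7.39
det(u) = -0.34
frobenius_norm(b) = 4.06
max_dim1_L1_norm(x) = 1.69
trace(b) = -2.14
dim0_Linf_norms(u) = [1.33, 1.76, 0.62, 0.75]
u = x @ b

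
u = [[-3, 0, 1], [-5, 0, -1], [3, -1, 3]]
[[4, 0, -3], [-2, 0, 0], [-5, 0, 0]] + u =[[1, 0, -2], [-7, 0, -1], [-2, -1, 3]]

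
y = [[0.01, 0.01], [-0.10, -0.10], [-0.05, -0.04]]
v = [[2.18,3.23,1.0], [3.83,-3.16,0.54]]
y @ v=[[0.06, 0.0, 0.02], [-0.6, -0.01, -0.15], [-0.26, -0.04, -0.07]]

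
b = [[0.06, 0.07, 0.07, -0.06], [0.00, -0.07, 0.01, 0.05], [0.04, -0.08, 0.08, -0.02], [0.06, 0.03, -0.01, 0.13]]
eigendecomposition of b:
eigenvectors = [[(0.08-0.56j), 0.08+0.56j, 0.67+0.00j, 0.63+0.00j], [-0.15+0.01j, (-0.15-0.01j), -0.35+0.00j, (-0.5+0j)], [(0.07-0.52j), (0.07+0.52j), (-0.61+0j), (-0.56+0j)], [-0.62+0.00j, -0.62-0.00j, -0.24+0.00j, (-0.16+0j)]]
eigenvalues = [(0.13+0.05j), (0.13-0.05j), (-0.02+0j), (-0.04+0j)]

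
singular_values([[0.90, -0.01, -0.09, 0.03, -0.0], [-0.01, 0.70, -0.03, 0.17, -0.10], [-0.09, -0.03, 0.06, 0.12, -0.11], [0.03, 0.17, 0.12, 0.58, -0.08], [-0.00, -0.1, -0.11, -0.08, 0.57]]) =[0.91, 0.88, 0.54, 0.47, 0.0]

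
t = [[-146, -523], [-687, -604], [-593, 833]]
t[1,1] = -604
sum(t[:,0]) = -1426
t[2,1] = 833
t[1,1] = -604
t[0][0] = -146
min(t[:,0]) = -687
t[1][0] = -687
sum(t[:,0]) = -1426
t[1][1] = -604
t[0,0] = -146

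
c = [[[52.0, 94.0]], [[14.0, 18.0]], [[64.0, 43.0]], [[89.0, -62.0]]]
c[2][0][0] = 64.0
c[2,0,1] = 43.0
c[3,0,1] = -62.0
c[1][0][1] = 18.0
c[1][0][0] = 14.0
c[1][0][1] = 18.0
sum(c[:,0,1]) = 93.0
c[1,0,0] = 14.0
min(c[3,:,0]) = 89.0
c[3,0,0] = 89.0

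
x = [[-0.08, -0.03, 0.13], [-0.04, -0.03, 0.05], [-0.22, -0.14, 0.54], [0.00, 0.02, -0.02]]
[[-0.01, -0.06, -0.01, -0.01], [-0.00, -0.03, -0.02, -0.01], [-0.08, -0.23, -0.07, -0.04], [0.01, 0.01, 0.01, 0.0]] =x @ [[-0.21, 0.24, -0.03, 0.09], [0.04, 0.15, 0.57, 0.09], [-0.23, -0.28, 0.00, -0.01]]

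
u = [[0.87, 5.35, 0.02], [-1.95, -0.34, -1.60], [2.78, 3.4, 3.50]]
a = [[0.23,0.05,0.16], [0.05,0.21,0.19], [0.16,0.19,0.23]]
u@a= [[0.47,1.17,1.16], [-0.72,-0.47,-0.74], [1.37,1.52,1.9]]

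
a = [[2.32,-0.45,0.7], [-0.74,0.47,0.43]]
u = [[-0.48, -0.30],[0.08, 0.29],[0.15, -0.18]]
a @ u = [[-1.04, -0.95], [0.46, 0.28]]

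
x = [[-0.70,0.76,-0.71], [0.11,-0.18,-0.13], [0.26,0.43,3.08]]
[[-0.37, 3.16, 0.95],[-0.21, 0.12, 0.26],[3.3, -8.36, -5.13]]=x @ [[-1.82, -2.84, -1.04], [-0.90, -0.68, -1.05], [1.35, -2.38, -1.43]]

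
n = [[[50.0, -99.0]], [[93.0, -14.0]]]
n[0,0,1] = -99.0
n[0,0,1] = -99.0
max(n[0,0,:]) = 50.0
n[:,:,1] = [[-99.0], [-14.0]]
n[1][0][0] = 93.0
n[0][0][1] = -99.0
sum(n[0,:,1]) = -99.0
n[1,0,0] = 93.0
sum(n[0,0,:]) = -49.0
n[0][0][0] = 50.0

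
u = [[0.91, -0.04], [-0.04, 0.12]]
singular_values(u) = [0.91, 0.12]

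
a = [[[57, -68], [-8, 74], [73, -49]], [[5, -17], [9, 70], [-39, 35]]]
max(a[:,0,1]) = -17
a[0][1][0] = -8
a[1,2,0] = -39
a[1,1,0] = 9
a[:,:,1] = [[-68, 74, -49], [-17, 70, 35]]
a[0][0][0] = 57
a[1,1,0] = 9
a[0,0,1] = -68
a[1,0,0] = 5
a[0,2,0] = 73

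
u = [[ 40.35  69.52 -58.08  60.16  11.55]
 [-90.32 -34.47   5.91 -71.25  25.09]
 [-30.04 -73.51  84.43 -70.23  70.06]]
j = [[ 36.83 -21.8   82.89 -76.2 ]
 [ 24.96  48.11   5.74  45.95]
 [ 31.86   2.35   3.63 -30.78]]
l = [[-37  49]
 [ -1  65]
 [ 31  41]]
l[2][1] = 41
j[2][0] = 31.86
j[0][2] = 82.89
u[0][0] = 40.35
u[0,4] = 11.55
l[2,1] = 41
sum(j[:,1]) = 28.66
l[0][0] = -37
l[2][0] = 31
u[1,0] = -90.32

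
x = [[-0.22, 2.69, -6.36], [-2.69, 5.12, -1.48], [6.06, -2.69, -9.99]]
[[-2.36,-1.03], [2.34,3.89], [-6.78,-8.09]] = x @ [[0.59,-0.05], [0.99,0.89], [0.77,0.54]]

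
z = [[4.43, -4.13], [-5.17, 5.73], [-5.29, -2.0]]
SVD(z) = [[-0.59, 0.12], [0.75, -0.28], [0.30, 0.95]] @ diag([10.140427813021, 5.0397840994342324]) @ [[-0.80,0.61], [-0.61,-0.8]]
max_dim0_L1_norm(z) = 14.89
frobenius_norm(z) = 11.32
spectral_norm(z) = 10.14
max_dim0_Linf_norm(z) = 5.73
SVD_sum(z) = [[4.79,-3.66], [-6.03,4.60], [-2.38,1.82]] + [[-0.36, -0.47], [0.86, 1.13], [-2.91, -3.82]]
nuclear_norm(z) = 15.18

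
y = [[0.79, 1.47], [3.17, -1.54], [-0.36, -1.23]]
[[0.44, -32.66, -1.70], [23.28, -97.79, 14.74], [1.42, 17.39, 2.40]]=y@ [[5.94,-33.02,3.24],[-2.89,-4.47,-2.9]]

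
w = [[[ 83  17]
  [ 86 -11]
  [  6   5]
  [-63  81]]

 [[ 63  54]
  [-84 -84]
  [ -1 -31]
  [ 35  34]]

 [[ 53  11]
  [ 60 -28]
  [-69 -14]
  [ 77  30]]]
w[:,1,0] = [86, -84, 60]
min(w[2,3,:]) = 30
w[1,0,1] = 54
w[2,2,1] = -14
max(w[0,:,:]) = 86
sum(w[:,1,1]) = -123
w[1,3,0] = 35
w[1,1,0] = -84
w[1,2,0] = -1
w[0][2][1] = 5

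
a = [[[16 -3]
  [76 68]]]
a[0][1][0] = 76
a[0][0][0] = 16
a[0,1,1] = 68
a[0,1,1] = 68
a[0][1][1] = 68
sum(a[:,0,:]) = 13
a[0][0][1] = -3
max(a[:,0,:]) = 16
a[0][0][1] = -3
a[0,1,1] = 68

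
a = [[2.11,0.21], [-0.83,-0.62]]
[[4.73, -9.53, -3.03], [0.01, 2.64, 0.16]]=a @ [[2.59, -4.72, -1.63], [-3.48, 2.06, 1.93]]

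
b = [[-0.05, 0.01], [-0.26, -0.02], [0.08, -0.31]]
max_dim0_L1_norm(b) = 0.39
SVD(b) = [[0.11, 0.15], [0.36, 0.92], [-0.93, 0.37]] @ diag([0.3301855284137584, 0.25313537253044494]) @ [[-0.53, 0.85], [-0.85, -0.53]]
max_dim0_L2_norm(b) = 0.31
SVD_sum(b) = [[-0.02,0.03], [-0.06,0.10], [0.16,-0.26]] + [[-0.03, -0.02],[-0.2, -0.12],[-0.08, -0.05]]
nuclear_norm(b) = 0.58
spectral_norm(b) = 0.33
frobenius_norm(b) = 0.42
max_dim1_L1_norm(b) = 0.39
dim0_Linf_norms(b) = [0.26, 0.31]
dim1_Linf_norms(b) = [0.05, 0.26, 0.31]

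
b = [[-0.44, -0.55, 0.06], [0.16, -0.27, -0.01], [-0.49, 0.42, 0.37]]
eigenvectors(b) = [[(0.07+0j), -0.74+0.00j, -0.74-0.00j], [0.00+0.00j, 0.09+0.36j, 0.09-0.36j], [(1+0j), (-0.41-0.39j), -0.41+0.39j]]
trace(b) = -0.34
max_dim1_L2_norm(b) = 0.74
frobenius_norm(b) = 1.07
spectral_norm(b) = 0.79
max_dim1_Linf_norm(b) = 0.55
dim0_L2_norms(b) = [0.68, 0.74, 0.37]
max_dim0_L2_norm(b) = 0.74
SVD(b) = [[0.17, 0.97, 0.15],  [0.36, 0.08, -0.93],  [-0.92, 0.21, -0.34]] @ diag([0.7933467222790421, 0.7126043143203672, 0.12039962400730245]) @ [[0.55,-0.73,-0.42], [-0.73,-0.66,0.19], [-0.41,0.20,-0.89]]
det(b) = 0.07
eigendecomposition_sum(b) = [[(-0.01+0j), 0.03+0.00j, (0.03+0j)], [-0.00+0.00j, 0.00+0.00j, 0.00+0.00j], [(-0.14+0j), 0.37+0.00j, 0.34+0.00j]] + [[-0.21+0.11j, -0.29-0.35j, 0.02-0.01j], [0.08+0.09j, -0.14+0.19j, -0.01-0.01j], [(-0.17-0.05j), (0.03-0.34j), 0.01+0.01j]] + [[(-0.21-0.11j), -0.29+0.35j, 0.02+0.01j], [(0.08-0.09j), -0.14-0.19j, (-0.01+0.01j)], [(-0.17+0.05j), 0.03+0.34j, (0.01-0.01j)]]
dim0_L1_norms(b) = [1.09, 1.24, 0.44]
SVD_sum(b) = [[0.07, -0.1, -0.06],[0.16, -0.21, -0.12],[-0.40, 0.53, 0.31]] + [[-0.51,-0.46,0.13], [-0.04,-0.04,0.01], [-0.11,-0.1,0.03]] + [[-0.01, 0.00, -0.02], [0.05, -0.02, 0.10], [0.02, -0.01, 0.04]]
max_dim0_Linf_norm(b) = 0.55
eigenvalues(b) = [(0.33+0j), (-0.34+0.3j), (-0.34-0.3j)]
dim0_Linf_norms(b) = [0.49, 0.55, 0.37]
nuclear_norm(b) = 1.63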